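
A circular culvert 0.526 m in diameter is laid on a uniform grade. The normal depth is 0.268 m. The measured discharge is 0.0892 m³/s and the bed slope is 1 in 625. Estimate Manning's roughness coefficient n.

For a circular section of diameter D = 0.526 m at depth y = 0.268 m, the central angle is θ = 2 arccos(1 − 2y/D) = 3.18 rad. Then A = (D²/8)(θ − sin θ) = 0.1113 m² and P = Dθ/2 = 0.8362 m.
Hydraulic radius R = A/P = 0.1113/0.8362 = 0.1331 m.
Rearranging Manning's equation: n = (1/Q) A R^(2/3) S^(1/2) = (1/0.0892) × 0.1113 × 0.1331^(2/3) × √0.0016 = 0.013.

n = 0.013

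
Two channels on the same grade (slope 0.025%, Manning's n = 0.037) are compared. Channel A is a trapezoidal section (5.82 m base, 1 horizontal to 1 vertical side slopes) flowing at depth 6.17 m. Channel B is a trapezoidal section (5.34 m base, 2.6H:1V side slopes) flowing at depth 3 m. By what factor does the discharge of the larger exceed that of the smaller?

Channel A: With bottom width b = 5.82 m and side slope z = 1: A = (b + zy)y = (5.82 + 1×6.17)×6.17 = 73.98 m²; P = b + 2y√(1+z²) = 5.82 + 2×6.17×1.414 = 23.27 m. Hydraulic radius R = A/P = 73.98/23.27 = 3.179 m. Q_A = (1/0.037)·73.98·3.179^(2/3)·√0.00025 = 68.35 m³/s.
Channel B: With bottom width b = 5.34 m and side slope z = 2.6: A = (b + zy)y = (5.34 + 2.6×3)×3 = 39.42 m²; P = b + 2y√(1+z²) = 5.34 + 2×3×2.786 = 22.05 m. Hydraulic radius R = A/P = 39.42/22.05 = 1.787 m. Q_B = (1/0.037)·39.42·1.787^(2/3)·√0.00025 = 24.81 m³/s.
The larger discharge is 68.35 m³/s and the smaller is 24.81 m³/s; the ratio is 2.75.

2.75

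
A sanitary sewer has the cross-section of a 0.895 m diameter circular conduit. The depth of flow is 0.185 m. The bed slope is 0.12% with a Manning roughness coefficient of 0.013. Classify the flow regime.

subcritical

For a circular section of diameter D = 0.895 m at depth y = 0.185 m, the central angle is θ = 2 arccos(1 − 2y/D) = 1.888 rad. Then A = (D²/8)(θ − sin θ) = 0.0939 m² and P = Dθ/2 = 0.8448 m.
Hydraulic radius R = A/P = 0.0939/0.8448 = 0.1111 m.
V = (1/n) R^(2/3) √S = (1/0.013) × 0.1111^(2/3) × √0.0012 = 0.616 m/s. Hydraulic depth D_h = A/T = 0.0939/0.7248 = 0.1295 m.
Froude number Fr = V/√(g·D_h) = 0.616/√(9.81×0.1295) = 0.546, which is less than 1, so the flow is subcritical.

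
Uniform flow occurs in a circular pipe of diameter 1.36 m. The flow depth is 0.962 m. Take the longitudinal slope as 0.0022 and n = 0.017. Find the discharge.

For a circular section of diameter D = 1.36 m at depth y = 0.962 m, the central angle is θ = 2 arccos(1 − 2y/D) = 3.997 rad. Then A = (D²/8)(θ − sin θ) = 1.099 m² and P = Dθ/2 = 2.718 m.
Hydraulic radius R = A/P = 1.099/2.718 = 0.4042 m.
Manning's equation: Q = (1/n) A R^(2/3) S^(1/2) = (1/0.017) × 1.099 × 0.4042^(2/3) × 0.0022^(1/2) = 1.66 m³/s.

Q = 1.66 m³/s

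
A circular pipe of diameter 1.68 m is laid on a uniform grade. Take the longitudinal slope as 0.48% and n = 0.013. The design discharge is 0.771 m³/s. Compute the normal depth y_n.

y_n = 0.387 m

Manning's equation rearranged: A R^(2/3) = nQ / (1·√S) = 0.013 × 0.771 / (√0.0048) = 0.1447.
Try y = 0.492 m: A R^(2/3) = 0.2323 — over.
Try y = 0.275 m: A R^(2/3) = 0.07234 — short.
Try y = 0.387 m: A R^(2/3) = 0.1447 — close enough.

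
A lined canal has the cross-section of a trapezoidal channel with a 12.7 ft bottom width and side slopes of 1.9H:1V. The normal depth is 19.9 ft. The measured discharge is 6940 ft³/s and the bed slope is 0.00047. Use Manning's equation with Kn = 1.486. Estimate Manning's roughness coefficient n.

With bottom width b = 12.7 ft and side slope z = 1.9: A = (b + zy)y = (12.7 + 1.9×19.9)×19.9 = 1005 ft²; P = b + 2y√(1+z²) = 12.7 + 2×19.9×2.147 = 98.15 ft.
Hydraulic radius R = A/P = 1005/98.15 = 10.24 ft.
Rearranging Manning's equation: n = (1.486/Q) A R^(2/3) S^(1/2) = (1.486/6940) × 1005 × 10.24^(2/3) × √0.00047 = 0.022.

n = 0.022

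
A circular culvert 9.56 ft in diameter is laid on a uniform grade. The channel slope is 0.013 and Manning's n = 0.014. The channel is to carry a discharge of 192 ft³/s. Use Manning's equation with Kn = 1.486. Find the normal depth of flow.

Manning's equation rearranged: A R^(2/3) = nQ / (1.486·√S) = 0.014 × 192 / (1.486 × √0.013) = 15.86.
At y = 1.81 ft: A R^(2/3) = 10.05 — short.
At y = 2.85 ft: A R^(2/3) = 24.82 — over.
At y = 2.27 ft: A R^(2/3) = 15.87 — close enough.

y_n = 2.27 ft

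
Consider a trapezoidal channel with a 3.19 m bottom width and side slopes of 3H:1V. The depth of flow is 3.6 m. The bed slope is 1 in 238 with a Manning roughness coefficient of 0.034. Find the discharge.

Q = 149 m³/s

With bottom width b = 3.19 m and side slope z = 3: A = (b + zy)y = (3.19 + 3×3.6)×3.6 = 50.36 m²; P = b + 2y√(1+z²) = 3.19 + 2×3.6×3.162 = 25.96 m.
Hydraulic radius R = A/P = 50.36/25.96 = 1.94 m.
Manning's equation: Q = (1/n) A R^(2/3) S^(1/2) = (1/0.034) × 50.36 × 1.94^(2/3) × 0.004202^(1/2) = 149 m³/s.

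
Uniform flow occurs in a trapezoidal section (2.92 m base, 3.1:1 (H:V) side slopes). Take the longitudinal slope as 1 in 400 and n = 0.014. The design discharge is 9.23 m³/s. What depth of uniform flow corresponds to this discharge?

y_n = 0.764 m

Manning's equation rearranged: A R^(2/3) = nQ / (1·√S) = 0.014 × 9.23 / (√0.0025) = 2.584.
At y = 0.533 m: A R^(2/3) = 1.281 — too small.
At y = 0.888 m: A R^(2/3) = 3.498 — too large.
At y = 0.764 m: A R^(2/3) = 2.585 — close enough.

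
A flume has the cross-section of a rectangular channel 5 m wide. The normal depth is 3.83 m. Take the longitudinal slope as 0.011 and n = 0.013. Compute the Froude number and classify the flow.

Flow area A = b·y = 5 × 3.83 = 19.15 m². Wetted perimeter P = b + 2y = 5 + 2×3.83 = 12.66 m.
Hydraulic radius R = A/P = 19.15/12.66 = 1.513 m.
V = (1/n) R^(2/3) √S = (1/0.013) × 1.513^(2/3) × √0.011 = 10.63 m/s. Hydraulic depth D_h = A/T = 19.15/5 = 3.83 m.
Froude number Fr = V/√(g·D_h) = 10.63/√(9.81×3.83) = 1.73, which is greater than 1, so the flow is supercritical.

supercritical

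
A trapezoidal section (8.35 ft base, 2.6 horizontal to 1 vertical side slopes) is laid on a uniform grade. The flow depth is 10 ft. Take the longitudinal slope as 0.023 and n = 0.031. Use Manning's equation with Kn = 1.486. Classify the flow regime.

With bottom width b = 8.35 ft and side slope z = 2.6: A = (b + zy)y = (8.35 + 2.6×10)×10 = 343.5 ft²; P = b + 2y√(1+z²) = 8.35 + 2×10×2.786 = 64.06 ft.
Hydraulic radius R = A/P = 343.5/64.06 = 5.362 ft.
V = (1.486/n) R^(2/3) √S = (1.486/0.031) × 5.362^(2/3) × √0.023 = 22.27 ft/s. Hydraulic depth D_h = A/T = 343.5/60.35 = 5.692 ft.
Froude number Fr = V/√(g·D_h) = 22.27/√(32.2×5.692) = 1.65, which is greater than 1, so the flow is supercritical.

supercritical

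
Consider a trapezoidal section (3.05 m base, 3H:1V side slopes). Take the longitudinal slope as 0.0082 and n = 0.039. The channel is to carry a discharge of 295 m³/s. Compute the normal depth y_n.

y_n = 4.43 m

Manning's equation rearranged: A R^(2/3) = nQ / (1·√S) = 0.039 × 295 / (√0.0082) = 127.1.
At y = 3.84 m: A R^(2/3) = 90.19 — low.
At y = 5.19 m: A R^(2/3) = 187.1 — high.
At y = 4.43 m: A R^(2/3) = 127.2 — matches.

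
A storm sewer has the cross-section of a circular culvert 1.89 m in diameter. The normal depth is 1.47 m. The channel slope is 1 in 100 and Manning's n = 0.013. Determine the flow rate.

Q = 12.4 m³/s

For a circular section of diameter D = 1.89 m at depth y = 1.47 m, the central angle is θ = 2 arccos(1 − 2y/D) = 4.32 rad. Then A = (D²/8)(θ − sin θ) = 2.341 m² and P = Dθ/2 = 4.082 m.
Hydraulic radius R = A/P = 2.341/4.082 = 0.5736 m.
Manning's equation: Q = (1/n) A R^(2/3) S^(1/2) = (1/0.013) × 2.341 × 0.5736^(2/3) × 0.01^(1/2) = 12.4 m³/s.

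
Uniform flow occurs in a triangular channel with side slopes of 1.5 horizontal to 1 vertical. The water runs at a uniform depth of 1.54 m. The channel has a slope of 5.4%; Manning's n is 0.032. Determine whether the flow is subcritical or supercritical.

For a triangular section with side slope z = 1.5: A = zy² = 1.5×1.54² = 3.557 m²; P = 2y√(1+z²) = 2×1.54×1.803 = 5.553 m.
Hydraulic radius R = A/P = 3.557/5.553 = 0.6407 m.
V = (1/n) R^(2/3) √S = (1/0.032) × 0.6407^(2/3) × √0.054 = 5.397 m/s. Hydraulic depth D_h = A/T = 3.557/4.62 = 0.77 m.
Froude number Fr = V/√(g·D_h) = 5.397/√(9.81×0.77) = 1.96, which is greater than 1, so the flow is supercritical.

supercritical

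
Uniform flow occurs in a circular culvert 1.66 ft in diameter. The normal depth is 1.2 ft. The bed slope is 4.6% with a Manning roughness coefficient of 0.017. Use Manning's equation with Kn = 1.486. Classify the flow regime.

supercritical

For a circular section of diameter D = 1.66 ft at depth y = 1.2 ft, the central angle is θ = 2 arccos(1 − 2y/D) = 4.066 rad. Then A = (D²/8)(θ − sin θ) = 1.675 ft² and P = Dθ/2 = 3.375 ft.
Hydraulic radius R = A/P = 1.675/3.375 = 0.4965 ft.
V = (1.486/n) R^(2/3) √S = (1.486/0.017) × 0.4965^(2/3) × √0.046 = 11.75 ft/s. Hydraulic depth D_h = A/T = 1.675/1.486 = 1.127 ft.
Froude number Fr = V/√(g·D_h) = 11.75/√(32.2×1.127) = 1.95, which is greater than 1, so the flow is supercritical.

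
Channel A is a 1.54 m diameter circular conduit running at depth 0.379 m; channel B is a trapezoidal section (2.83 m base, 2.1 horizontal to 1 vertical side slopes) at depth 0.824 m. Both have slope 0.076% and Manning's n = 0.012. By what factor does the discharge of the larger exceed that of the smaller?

19.6

Channel A: For a circular section of diameter D = 1.54 m at depth y = 0.379 m, the central angle is θ = 2 arccos(1 − 2y/D) = 2.076 rad. Then A = (D²/8)(θ − sin θ) = 0.3562 m² and P = Dθ/2 = 1.599 m. Hydraulic radius R = A/P = 0.3562/1.599 = 0.2228 m. Q_A = (1/0.012)·0.3562·0.2228^(2/3)·√0.00076 = 0.3007 m³/s.
Channel B: With bottom width b = 2.83 m and side slope z = 2.1: A = (b + zy)y = (2.83 + 2.1×0.824)×0.824 = 3.758 m²; P = b + 2y√(1+z²) = 2.83 + 2×0.824×2.326 = 6.663 m. Hydraulic radius R = A/P = 3.758/6.663 = 0.564 m. Q_B = (1/0.012)·3.758·0.564^(2/3)·√0.00076 = 5.893 m³/s.
The larger discharge is 5.893 m³/s and the smaller is 0.3007 m³/s; the ratio is 19.6.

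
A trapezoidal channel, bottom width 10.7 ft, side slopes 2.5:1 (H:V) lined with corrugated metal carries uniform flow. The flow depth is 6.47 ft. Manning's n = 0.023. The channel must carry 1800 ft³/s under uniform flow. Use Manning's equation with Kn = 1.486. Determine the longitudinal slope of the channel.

With bottom width b = 10.7 ft and side slope z = 2.5: A = (b + zy)y = (10.7 + 2.5×6.47)×6.47 = 173.9 ft²; P = b + 2y√(1+z²) = 10.7 + 2×6.47×2.693 = 45.54 ft.
Hydraulic radius R = A/P = 173.9/45.54 = 3.818 ft.
From Manning's equation, S = [nQ / (1.486 A R^(2/3))]² = [0.023 × 1800 / (1.486 × 173.9 × 3.818^(2/3))]² = 0.0043.

S = 0.0043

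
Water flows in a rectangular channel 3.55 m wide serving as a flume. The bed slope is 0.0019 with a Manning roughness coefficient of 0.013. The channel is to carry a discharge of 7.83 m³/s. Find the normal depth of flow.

y_n = 0.919 m

Manning's equation rearranged: A R^(2/3) = nQ / (1·√S) = 0.013 × 7.83 / (√0.0019) = 2.335.
Trying y = 0.812 m: A R^(2/3) = 1.952 — short.
Trying y = 1.07 m: A R^(2/3) = 2.901 — over.
Trying y = 0.919 m: A R^(2/3) = 2.335 — close enough.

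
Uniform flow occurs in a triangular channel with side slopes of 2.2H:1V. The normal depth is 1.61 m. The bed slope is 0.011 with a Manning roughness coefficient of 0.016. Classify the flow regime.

For a triangular section with side slope z = 2.2: A = zy² = 2.2×1.61² = 5.703 m²; P = 2y√(1+z²) = 2×1.61×2.417 = 7.781 m.
Hydraulic radius R = A/P = 5.703/7.781 = 0.7328 m.
V = (1/n) R^(2/3) √S = (1/0.016) × 0.7328^(2/3) × √0.011 = 5.328 m/s. Hydraulic depth D_h = A/T = 5.703/7.084 = 0.805 m.
Froude number Fr = V/√(g·D_h) = 5.328/√(9.81×0.805) = 1.9, which is greater than 1, so the flow is supercritical.

supercritical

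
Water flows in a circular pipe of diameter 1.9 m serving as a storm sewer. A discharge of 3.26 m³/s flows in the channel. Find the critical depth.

y_c = 0.873 m

At critical depth, Q² T / (g A³) = 1, i.e. A³/T = Q²/g = 3.26²/9.81 = 1.083.
Trying y = 1.1 m: A³/T = 2.625 — too large.
Trying y = 0.661 m: A³/T = 0.3728 — too small.
Trying y = 0.873 m: A³/T = 1.086 — matches.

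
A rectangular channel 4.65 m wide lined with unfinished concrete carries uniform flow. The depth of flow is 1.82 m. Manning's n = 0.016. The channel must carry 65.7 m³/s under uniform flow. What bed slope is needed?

Flow area A = b·y = 4.65 × 1.82 = 8.463 m². Wetted perimeter P = b + 2y = 4.65 + 2×1.82 = 8.29 m.
Hydraulic radius R = A/P = 8.463/8.29 = 1.021 m.
From Manning's equation, S = [nQ / (1 A R^(2/3))]² = [0.016 × 65.7 / (1 × 8.463 × 1.021^(2/3))]² = 0.015.

S = 0.015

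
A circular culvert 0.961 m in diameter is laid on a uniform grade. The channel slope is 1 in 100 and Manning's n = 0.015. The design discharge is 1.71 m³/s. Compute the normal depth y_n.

y_n = 0.723 m

Manning's equation rearranged: A R^(2/3) = nQ / (1·√S) = 0.015 × 1.71 / (√0.01) = 0.2565.
At y = 0.894 m: A R^(2/3) = 0.3014 — high.
At y = 0.515 m: A R^(2/3) = 0.1574 — low.
At y = 0.723 m: A R^(2/3) = 0.2565 — ≈ 0.2565.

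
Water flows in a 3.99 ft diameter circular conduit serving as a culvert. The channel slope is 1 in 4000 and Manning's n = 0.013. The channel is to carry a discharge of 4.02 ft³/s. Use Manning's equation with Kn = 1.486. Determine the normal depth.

y_n = 1.14 ft

Manning's equation rearranged: A R^(2/3) = nQ / (1.486·√S) = 0.013 × 4.02 / (1.486 × √0.00025) = 2.224.
At y = 0.898 ft: A R^(2/3) = 1.387 — low.
At y = 1.43 ft: A R^(2/3) = 3.432 — high.
At y = 1.14 ft: A R^(2/3) = 2.223 — close enough.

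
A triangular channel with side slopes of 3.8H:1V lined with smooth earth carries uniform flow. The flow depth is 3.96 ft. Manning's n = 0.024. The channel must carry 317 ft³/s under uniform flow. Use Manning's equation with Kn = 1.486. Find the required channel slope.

S = 0.0031

For a triangular section with side slope z = 3.8: A = zy² = 3.8×3.96² = 59.59 ft²; P = 2y√(1+z²) = 2×3.96×3.929 = 31.12 ft.
Hydraulic radius R = A/P = 59.59/31.12 = 1.915 ft.
From Manning's equation, S = [nQ / (1.486 A R^(2/3))]² = [0.024 × 317 / (1.486 × 59.59 × 1.915^(2/3))]² = 0.0031.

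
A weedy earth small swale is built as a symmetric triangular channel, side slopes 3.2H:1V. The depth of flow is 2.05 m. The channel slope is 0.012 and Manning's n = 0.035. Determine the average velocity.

For a triangular section with side slope z = 3.2: A = zy² = 3.2×2.05² = 13.45 m²; P = 2y√(1+z²) = 2×2.05×3.353 = 13.75 m.
Hydraulic radius R = A/P = 13.45/13.75 = 0.9783 m.
From Manning's equation, V = (1/n) R^(2/3) S^(1/2) = (1/0.035) × 0.9783^(2/3) × 0.012^(1/2) = 3.08 m/s.

V = 3.08 m/s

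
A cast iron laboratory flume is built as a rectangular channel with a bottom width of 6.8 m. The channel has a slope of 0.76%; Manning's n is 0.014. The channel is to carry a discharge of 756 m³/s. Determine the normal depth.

Manning's equation rearranged: A R^(2/3) = nQ / (1·√S) = 0.014 × 756 / (√0.0076) = 121.4.
Trying y = 7.06 m: A R^(2/3) = 83.52 — low.
Trying y = 10.5 m: A R^(2/3) = 133.9 — high.
Trying y = 9.66 m: A R^(2/3) = 121.5 — matches.

y_n = 9.66 m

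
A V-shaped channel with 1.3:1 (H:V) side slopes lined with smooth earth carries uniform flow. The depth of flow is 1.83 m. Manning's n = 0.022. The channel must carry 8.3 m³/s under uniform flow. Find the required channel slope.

S = 0.0027

For a triangular section with side slope z = 1.3: A = zy² = 1.3×1.83² = 4.354 m²; P = 2y√(1+z²) = 2×1.83×1.64 = 6.003 m.
Hydraulic radius R = A/P = 4.354/6.003 = 0.7253 m.
From Manning's equation, S = [nQ / (1 A R^(2/3))]² = [0.022 × 8.3 / (1 × 4.354 × 0.7253^(2/3))]² = 0.0027.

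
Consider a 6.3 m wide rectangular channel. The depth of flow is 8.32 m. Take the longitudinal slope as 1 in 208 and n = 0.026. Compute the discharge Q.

Q = 242 m³/s

Flow area A = b·y = 6.3 × 8.32 = 52.42 m². Wetted perimeter P = b + 2y = 6.3 + 2×8.32 = 22.94 m.
Hydraulic radius R = A/P = 52.42/22.94 = 2.285 m.
Manning's equation: Q = (1/n) A R^(2/3) S^(1/2) = (1/0.026) × 52.42 × 2.285^(2/3) × 0.004808^(1/2) = 242 m³/s.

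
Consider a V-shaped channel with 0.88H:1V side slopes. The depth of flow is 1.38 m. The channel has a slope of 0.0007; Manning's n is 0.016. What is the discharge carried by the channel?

Q = 1.64 m³/s

For a triangular section with side slope z = 0.88: A = zy² = 0.88×1.38² = 1.676 m²; P = 2y√(1+z²) = 2×1.38×1.332 = 3.677 m.
Hydraulic radius R = A/P = 1.676/3.677 = 0.4558 m.
Manning's equation: Q = (1/n) A R^(2/3) S^(1/2) = (1/0.016) × 1.676 × 0.4558^(2/3) × 0.0007^(1/2) = 1.64 m³/s.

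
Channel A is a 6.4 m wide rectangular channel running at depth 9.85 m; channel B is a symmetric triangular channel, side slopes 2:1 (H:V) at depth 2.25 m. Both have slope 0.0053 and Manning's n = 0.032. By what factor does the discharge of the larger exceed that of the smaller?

11.2

Channel A: Flow area A = b·y = 6.4 × 9.85 = 63.04 m². Wetted perimeter P = b + 2y = 6.4 + 2×9.85 = 26.1 m. Hydraulic radius R = A/P = 63.04/26.1 = 2.415 m. Q_A = (1/0.032)·63.04·2.415^(2/3)·√0.0053 = 258.2 m³/s.
Channel B: For a triangular section with side slope z = 2: A = zy² = 2×2.25² = 10.12 m²; P = 2y√(1+z²) = 2×2.25×2.236 = 10.06 m. Hydraulic radius R = A/P = 10.12/10.06 = 1.006 m. Q_B = (1/0.032)·10.12·1.006^(2/3)·√0.0053 = 23.13 m³/s.
The larger discharge is 258.2 m³/s and the smaller is 23.13 m³/s; the ratio is 11.2.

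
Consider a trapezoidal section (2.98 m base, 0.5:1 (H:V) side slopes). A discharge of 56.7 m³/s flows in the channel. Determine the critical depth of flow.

y_c = 2.82 m

At critical depth, Q² T / (g A³) = 1, i.e. A³/T = Q²/g = 56.7²/9.81 = 327.7.
Trying y = 3.46 m: A³/T = 672.1 — too large.
Trying y = 2.82 m: A³/T = 327.1 — ≈ 327.7.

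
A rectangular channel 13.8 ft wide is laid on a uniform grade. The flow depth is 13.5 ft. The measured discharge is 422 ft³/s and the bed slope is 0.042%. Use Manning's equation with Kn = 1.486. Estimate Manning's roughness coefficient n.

Flow area A = b·y = 13.8 × 13.5 = 186.3 ft². Wetted perimeter P = b + 2y = 13.8 + 2×13.5 = 40.8 ft.
Hydraulic radius R = A/P = 186.3/40.8 = 4.566 ft.
Rearranging Manning's equation: n = (1.486/Q) A R^(2/3) S^(1/2) = (1.486/422) × 186.3 × 4.566^(2/3) × √0.00042 = 0.037.

n = 0.037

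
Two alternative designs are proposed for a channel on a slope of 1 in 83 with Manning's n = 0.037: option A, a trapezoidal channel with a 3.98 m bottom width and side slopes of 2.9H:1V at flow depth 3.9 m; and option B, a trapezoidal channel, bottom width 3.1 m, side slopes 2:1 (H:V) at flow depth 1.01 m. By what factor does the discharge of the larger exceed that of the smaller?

24.8

Channel A: With bottom width b = 3.98 m and side slope z = 2.9: A = (b + zy)y = (3.98 + 2.9×3.9)×3.9 = 59.63 m²; P = b + 2y√(1+z²) = 3.98 + 2×3.9×3.068 = 27.91 m. Hydraulic radius R = A/P = 59.63/27.91 = 2.137 m. Q_A = (1/0.037)·59.63·2.137^(2/3)·√0.01205 = 293.5 m³/s.
Channel B: With bottom width b = 3.1 m and side slope z = 2: A = (b + zy)y = (3.1 + 2×1.01)×1.01 = 5.171 m²; P = b + 2y√(1+z²) = 3.1 + 2×1.01×2.236 = 7.617 m. Hydraulic radius R = A/P = 5.171/7.617 = 0.6789 m. Q_B = (1/0.037)·5.171·0.6789^(2/3)·√0.01205 = 11.85 m³/s.
The larger discharge is 293.5 m³/s and the smaller is 11.85 m³/s; the ratio is 24.8.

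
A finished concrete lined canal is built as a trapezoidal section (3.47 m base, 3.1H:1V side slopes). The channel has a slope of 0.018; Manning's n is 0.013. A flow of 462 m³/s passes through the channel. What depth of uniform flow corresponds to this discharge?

Manning's equation rearranged: A R^(2/3) = nQ / (1·√S) = 0.013 × 462 / (√0.018) = 44.77.
At y = 2.24 m: A R^(2/3) = 27.66 — low.
At y = 3.25 m: A R^(2/3) = 64.81 — high.
At y = 2.77 m: A R^(2/3) = 44.77 — close enough.

y_n = 2.77 m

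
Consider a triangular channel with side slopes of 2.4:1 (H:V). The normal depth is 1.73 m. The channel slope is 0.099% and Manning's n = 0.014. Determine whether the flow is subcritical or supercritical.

subcritical

For a triangular section with side slope z = 2.4: A = zy² = 2.4×1.73² = 7.183 m²; P = 2y√(1+z²) = 2×1.73×2.6 = 8.996 m.
Hydraulic radius R = A/P = 7.183/8.996 = 0.7985 m.
V = (1/n) R^(2/3) √S = (1/0.014) × 0.7985^(2/3) × √0.00099 = 1.934 m/s. Hydraulic depth D_h = A/T = 7.183/8.304 = 0.865 m.
Froude number Fr = V/√(g·D_h) = 1.934/√(9.81×0.865) = 0.664, which is less than 1, so the flow is subcritical.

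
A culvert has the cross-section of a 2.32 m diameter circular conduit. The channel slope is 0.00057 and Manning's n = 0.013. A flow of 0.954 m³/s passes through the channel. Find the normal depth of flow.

y_n = 0.66 m

Manning's equation rearranged: A R^(2/3) = nQ / (1·√S) = 0.013 × 0.954 / (√0.00057) = 0.5195.
Try y = 0.486 m: A R^(2/3) = 0.2827 — too small.
Try y = 0.757 m: A R^(2/3) = 0.6767 — too large.
Try y = 0.66 m: A R^(2/3) = 0.5193 — matches.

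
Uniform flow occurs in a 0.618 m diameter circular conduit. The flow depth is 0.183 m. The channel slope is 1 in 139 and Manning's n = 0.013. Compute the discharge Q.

For a circular section of diameter D = 0.618 m at depth y = 0.183 m, the central angle is θ = 2 arccos(1 − 2y/D) = 2.302 rad. Then A = (D²/8)(θ − sin θ) = 0.07433 m² and P = Dθ/2 = 0.7112 m.
Hydraulic radius R = A/P = 0.07433/0.7112 = 0.1045 m.
Manning's equation: Q = (1/n) A R^(2/3) S^(1/2) = (1/0.013) × 0.07433 × 0.1045^(2/3) × 0.007194^(1/2) = 0.108 m³/s.

Q = 0.108 m³/s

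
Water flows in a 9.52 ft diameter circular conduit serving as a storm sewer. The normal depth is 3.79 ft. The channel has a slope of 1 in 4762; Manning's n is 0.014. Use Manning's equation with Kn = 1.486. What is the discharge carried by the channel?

Q = 65.2 ft³/s

For a circular section of diameter D = 9.52 ft at depth y = 3.79 ft, the central angle is θ = 2 arccos(1 − 2y/D) = 2.731 rad. Then A = (D²/8)(θ − sin θ) = 26.42 ft² and P = Dθ/2 = 13 ft.
Hydraulic radius R = A/P = 26.42/13 = 2.032 ft.
Manning's equation: Q = (1.486/n) A R^(2/3) S^(1/2) = (1.486/0.014) × 26.42 × 2.032^(2/3) × 0.00021^(1/2) = 65.2 ft³/s.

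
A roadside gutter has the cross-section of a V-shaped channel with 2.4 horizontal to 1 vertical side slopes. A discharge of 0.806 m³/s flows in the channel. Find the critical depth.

At critical depth, Q² T / (g A³) = 1, i.e. A³/T = Q²/g = 0.806²/9.81 = 0.06622.
At y = 0.508 m: A³/T = 0.09743 — too large.
At y = 0.367 m: A³/T = 0.01917 — too small.
At y = 0.47 m: A³/T = 0.06605 — close enough.

y_c = 0.47 m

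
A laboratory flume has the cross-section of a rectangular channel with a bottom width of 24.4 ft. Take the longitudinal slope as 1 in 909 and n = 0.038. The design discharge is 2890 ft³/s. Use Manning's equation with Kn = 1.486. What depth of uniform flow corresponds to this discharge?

Manning's equation rearranged: A R^(2/3) = nQ / (1.486·√S) = 0.038 × 2890 / (1.486 × √0.0011) = 2228.
Try y = 16.2 ft: A R^(2/3) = 1441 — low.
Try y = 27.8 ft: A R^(2/3) = 2821 — high.
Try y = 22.9 ft: A R^(2/3) = 2227 — matches.

y_n = 22.9 ft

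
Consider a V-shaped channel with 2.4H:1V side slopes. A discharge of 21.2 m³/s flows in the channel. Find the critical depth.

y_c = 1.74 m

At critical depth, Q² T / (g A³) = 1, i.e. A³/T = Q²/g = 21.2²/9.81 = 45.81.
At y = 1.22 m: A³/T = 7.784 — low.
At y = 2.01 m: A³/T = 94.49 — high.
At y = 1.74 m: A³/T = 45.93 — close enough.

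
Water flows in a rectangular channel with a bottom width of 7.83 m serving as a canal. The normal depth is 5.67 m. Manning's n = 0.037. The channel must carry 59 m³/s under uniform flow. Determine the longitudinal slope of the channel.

S = 0.000789

Flow area A = b·y = 7.83 × 5.67 = 44.4 m². Wetted perimeter P = b + 2y = 7.83 + 2×5.67 = 19.17 m.
Hydraulic radius R = A/P = 44.4/19.17 = 2.316 m.
From Manning's equation, S = [nQ / (1 A R^(2/3))]² = [0.037 × 59 / (1 × 44.4 × 2.316^(2/3))]² = 0.000789.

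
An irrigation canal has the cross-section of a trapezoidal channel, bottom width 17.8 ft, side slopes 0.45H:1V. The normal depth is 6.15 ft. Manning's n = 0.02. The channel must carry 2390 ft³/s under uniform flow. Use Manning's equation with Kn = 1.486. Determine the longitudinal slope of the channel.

With bottom width b = 17.8 ft and side slope z = 0.45: A = (b + zy)y = (17.8 + 0.45×6.15)×6.15 = 126.5 ft²; P = b + 2y√(1+z²) = 17.8 + 2×6.15×1.097 = 31.29 ft.
Hydraulic radius R = A/P = 126.5/31.29 = 4.043 ft.
From Manning's equation, S = [nQ / (1.486 A R^(2/3))]² = [0.02 × 2390 / (1.486 × 126.5 × 4.043^(2/3))]² = 0.01.

S = 0.01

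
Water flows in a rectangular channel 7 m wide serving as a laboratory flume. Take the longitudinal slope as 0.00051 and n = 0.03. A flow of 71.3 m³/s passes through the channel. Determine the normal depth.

Manning's equation rearranged: A R^(2/3) = nQ / (1·√S) = 0.03 × 71.3 / (√0.00051) = 94.72.
Trying y = 5.52 m: A R^(2/3) = 64.21 — too small.
Trying y = 8.62 m: A R^(2/3) = 110.8 — too large.
Trying y = 7.56 m: A R^(2/3) = 94.66 — close enough.

y_n = 7.56 m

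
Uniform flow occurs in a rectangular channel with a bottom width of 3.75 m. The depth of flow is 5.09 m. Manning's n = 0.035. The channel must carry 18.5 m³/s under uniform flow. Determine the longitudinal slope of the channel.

Flow area A = b·y = 3.75 × 5.09 = 19.09 m². Wetted perimeter P = b + 2y = 3.75 + 2×5.09 = 13.93 m.
Hydraulic radius R = A/P = 19.09/13.93 = 1.37 m.
From Manning's equation, S = [nQ / (1 A R^(2/3))]² = [0.035 × 18.5 / (1 × 19.09 × 1.37^(2/3))]² = 0.000756.

S = 0.000756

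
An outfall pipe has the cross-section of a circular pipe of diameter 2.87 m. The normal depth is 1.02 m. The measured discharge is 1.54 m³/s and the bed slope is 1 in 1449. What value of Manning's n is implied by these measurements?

For a circular section of diameter D = 2.87 m at depth y = 1.02 m, the central angle is θ = 2 arccos(1 − 2y/D) = 2.555 rad. Then A = (D²/8)(θ − sin θ) = 2.06 m² and P = Dθ/2 = 3.666 m.
Hydraulic radius R = A/P = 2.06/3.666 = 0.562 m.
Rearranging Manning's equation: n = (1/Q) A R^(2/3) S^(1/2) = (1/1.54) × 2.06 × 0.562^(2/3) × √0.0006901 = 0.0239.

n = 0.0239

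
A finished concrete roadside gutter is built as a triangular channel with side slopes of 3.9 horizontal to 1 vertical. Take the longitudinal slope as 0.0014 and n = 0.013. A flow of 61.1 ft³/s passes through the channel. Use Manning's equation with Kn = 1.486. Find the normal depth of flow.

Manning's equation rearranged: A R^(2/3) = nQ / (1.486·√S) = 0.013 × 61.1 / (1.486 × √0.0014) = 14.29.
At y = 1.59 ft: A R^(2/3) = 8.284 — short.
At y = 1.95 ft: A R^(2/3) = 14.28 — ≈ 14.29.

y_n = 1.95 ft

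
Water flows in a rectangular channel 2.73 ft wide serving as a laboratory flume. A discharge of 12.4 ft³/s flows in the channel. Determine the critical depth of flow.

For a rectangular channel, critical depth y_c = (q²/g)^(1/3) where q = Q/b = 12.4/2.73 = 4.542 ft²/s.
So y_c = (4.542²/32.2)^(1/3) = 0.862 ft.

y_c = 0.862 ft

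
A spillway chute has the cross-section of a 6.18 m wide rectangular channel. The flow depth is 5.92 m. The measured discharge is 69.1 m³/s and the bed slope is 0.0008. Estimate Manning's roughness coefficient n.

Flow area A = b·y = 6.18 × 5.92 = 36.59 m². Wetted perimeter P = b + 2y = 6.18 + 2×5.92 = 18.02 m.
Hydraulic radius R = A/P = 36.59/18.02 = 2.03 m.
Rearranging Manning's equation: n = (1/Q) A R^(2/3) S^(1/2) = (1/69.1) × 36.59 × 2.03^(2/3) × √0.0008 = 0.024.

n = 0.024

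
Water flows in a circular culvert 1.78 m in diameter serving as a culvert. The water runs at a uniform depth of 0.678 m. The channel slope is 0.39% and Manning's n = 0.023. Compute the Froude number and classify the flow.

subcritical

For a circular section of diameter D = 1.78 m at depth y = 0.678 m, the central angle is θ = 2 arccos(1 − 2y/D) = 2.661 rad. Then A = (D²/8)(θ − sin θ) = 0.8705 m² and P = Dθ/2 = 2.368 m.
Hydraulic radius R = A/P = 0.8705/2.368 = 0.3676 m.
V = (1/n) R^(2/3) √S = (1/0.023) × 0.3676^(2/3) × √0.0039 = 1.393 m/s. Hydraulic depth D_h = A/T = 0.8705/1.729 = 0.5035 m.
Froude number Fr = V/√(g·D_h) = 1.393/√(9.81×0.5035) = 0.627, which is less than 1, so the flow is subcritical.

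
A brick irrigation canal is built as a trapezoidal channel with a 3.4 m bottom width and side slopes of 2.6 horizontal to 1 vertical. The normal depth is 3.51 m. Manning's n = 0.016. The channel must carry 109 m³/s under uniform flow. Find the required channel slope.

S = 0.000662

With bottom width b = 3.4 m and side slope z = 2.6: A = (b + zy)y = (3.4 + 2.6×3.51)×3.51 = 43.97 m²; P = b + 2y√(1+z²) = 3.4 + 2×3.51×2.786 = 22.96 m.
Hydraulic radius R = A/P = 43.97/22.96 = 1.915 m.
From Manning's equation, S = [nQ / (1 A R^(2/3))]² = [0.016 × 109 / (1 × 43.97 × 1.915^(2/3))]² = 0.000662.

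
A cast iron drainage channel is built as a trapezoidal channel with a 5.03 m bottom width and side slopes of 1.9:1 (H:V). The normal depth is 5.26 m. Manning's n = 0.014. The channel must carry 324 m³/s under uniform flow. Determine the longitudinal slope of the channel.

S = 0.000811

With bottom width b = 5.03 m and side slope z = 1.9: A = (b + zy)y = (5.03 + 1.9×5.26)×5.26 = 79.03 m²; P = b + 2y√(1+z²) = 5.03 + 2×5.26×2.147 = 27.62 m.
Hydraulic radius R = A/P = 79.03/27.62 = 2.861 m.
From Manning's equation, S = [nQ / (1 A R^(2/3))]² = [0.014 × 324 / (1 × 79.03 × 2.861^(2/3))]² = 0.000811.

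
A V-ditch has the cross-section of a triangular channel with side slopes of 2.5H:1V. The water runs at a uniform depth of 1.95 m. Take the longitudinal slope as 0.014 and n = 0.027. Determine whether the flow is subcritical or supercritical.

For a triangular section with side slope z = 2.5: A = zy² = 2.5×1.95² = 9.506 m²; P = 2y√(1+z²) = 2×1.95×2.693 = 10.5 m.
Hydraulic radius R = A/P = 9.506/10.5 = 0.9053 m.
V = (1/n) R^(2/3) √S = (1/0.027) × 0.9053^(2/3) × √0.014 = 4.101 m/s. Hydraulic depth D_h = A/T = 9.506/9.75 = 0.975 m.
Froude number Fr = V/√(g·D_h) = 4.101/√(9.81×0.975) = 1.33, which is greater than 1, so the flow is supercritical.

supercritical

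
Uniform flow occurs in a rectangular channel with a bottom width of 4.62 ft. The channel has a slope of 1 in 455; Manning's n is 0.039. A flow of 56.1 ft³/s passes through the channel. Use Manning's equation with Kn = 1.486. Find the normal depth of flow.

Manning's equation rearranged: A R^(2/3) = nQ / (1.486·√S) = 0.039 × 56.1 / (1.486 × √0.002198) = 31.41.
Try y = 3.41 ft: A R^(2/3) = 19.5 — too small.
Try y = 5.01 ft: A R^(2/3) = 31.41 — close enough.

y_n = 5.01 ft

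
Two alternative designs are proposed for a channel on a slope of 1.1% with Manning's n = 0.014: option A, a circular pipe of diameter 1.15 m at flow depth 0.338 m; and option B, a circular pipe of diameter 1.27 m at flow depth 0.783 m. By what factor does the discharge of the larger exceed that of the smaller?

4.85

Channel A: For a circular section of diameter D = 1.15 m at depth y = 0.338 m, the central angle is θ = 2 arccos(1 − 2y/D) = 2.292 rad. Then A = (D²/8)(θ − sin θ) = 0.2547 m² and P = Dθ/2 = 1.318 m. Hydraulic radius R = A/P = 0.2547/1.318 = 0.1933 m. Q_A = (1/0.014)·0.2547·0.1933^(2/3)·√0.011 = 0.6379 m³/s.
Channel B: For a circular section of diameter D = 1.27 m at depth y = 0.783 m, the central angle is θ = 2 arccos(1 − 2y/D) = 3.612 rad. Then A = (D²/8)(θ − sin θ) = 0.8196 m² and P = Dθ/2 = 2.294 m. Hydraulic radius R = A/P = 0.8196/2.294 = 0.3573 m. Q_B = (1/0.014)·0.8196·0.3573^(2/3)·√0.011 = 3.092 m³/s.
The larger discharge is 3.092 m³/s and the smaller is 0.6379 m³/s; the ratio is 4.85.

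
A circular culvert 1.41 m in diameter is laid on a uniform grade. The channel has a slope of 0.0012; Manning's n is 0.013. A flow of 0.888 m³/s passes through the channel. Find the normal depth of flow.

Manning's equation rearranged: A R^(2/3) = nQ / (1·√S) = 0.013 × 0.888 / (√0.0012) = 0.3332.
At y = 0.543 m: A R^(2/3) = 0.2449 — low.
At y = 0.794 m: A R^(2/3) = 0.474 — high.
At y = 0.644 m: A R^(2/3) = 0.3332 — ≈ 0.3332.

y_n = 0.644 m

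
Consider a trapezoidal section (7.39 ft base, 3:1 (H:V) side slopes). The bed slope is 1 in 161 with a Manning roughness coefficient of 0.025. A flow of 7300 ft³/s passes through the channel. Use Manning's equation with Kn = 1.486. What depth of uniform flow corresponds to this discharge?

y_n = 11.4 ft

Manning's equation rearranged: A R^(2/3) = nQ / (1.486·√S) = 0.025 × 7300 / (1.486 × √0.006211) = 1558.
Trying y = 12.9 ft: A R^(2/3) = 2109 — too large.
Trying y = 8.67 ft: A R^(2/3) = 807.2 — too small.
Trying y = 11.4 ft: A R^(2/3) = 1559 — ≈ 1558.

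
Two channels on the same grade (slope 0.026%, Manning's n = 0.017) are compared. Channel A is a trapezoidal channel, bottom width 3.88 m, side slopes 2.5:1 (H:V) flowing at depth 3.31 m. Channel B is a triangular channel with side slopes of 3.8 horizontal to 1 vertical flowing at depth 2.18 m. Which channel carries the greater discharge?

Channel A: With bottom width b = 3.88 m and side slope z = 2.5: A = (b + zy)y = (3.88 + 2.5×3.31)×3.31 = 40.23 m²; P = b + 2y√(1+z²) = 3.88 + 2×3.31×2.693 = 21.7 m. Hydraulic radius R = A/P = 40.23/21.7 = 1.854 m. Q_A = (1/0.017)·40.23·1.854^(2/3)·√0.00026 = 57.58 m³/s.
Channel B: For a triangular section with side slope z = 3.8: A = zy² = 3.8×2.18² = 18.06 m²; P = 2y√(1+z²) = 2×2.18×3.929 = 17.13 m. Hydraulic radius R = A/P = 18.06/17.13 = 1.054 m. Q_B = (1/0.017)·18.06·1.054^(2/3)·√0.00026 = 17.74 m³/s.
Q_A = 57.58 m³/s vs Q_B = 17.74 m³/s, so channel A carries more.

channel A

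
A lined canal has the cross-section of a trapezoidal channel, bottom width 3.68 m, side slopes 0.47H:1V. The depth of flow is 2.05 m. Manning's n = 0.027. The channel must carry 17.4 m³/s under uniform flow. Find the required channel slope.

With bottom width b = 3.68 m and side slope z = 0.47: A = (b + zy)y = (3.68 + 0.47×2.05)×2.05 = 9.519 m²; P = b + 2y√(1+z²) = 3.68 + 2×2.05×1.105 = 8.21 m.
Hydraulic radius R = A/P = 9.519/8.21 = 1.159 m.
From Manning's equation, S = [nQ / (1 A R^(2/3))]² = [0.027 × 17.4 / (1 × 9.519 × 1.159^(2/3))]² = 0.002.

S = 0.002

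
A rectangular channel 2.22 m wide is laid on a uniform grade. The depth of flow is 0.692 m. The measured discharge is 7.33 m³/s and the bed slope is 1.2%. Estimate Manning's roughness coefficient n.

n = 0.013

Flow area A = b·y = 2.22 × 0.692 = 1.536 m². Wetted perimeter P = b + 2y = 2.22 + 2×0.692 = 3.604 m.
Hydraulic radius R = A/P = 1.536/3.604 = 0.4263 m.
Rearranging Manning's equation: n = (1/Q) A R^(2/3) S^(1/2) = (1/7.33) × 1.536 × 0.4263^(2/3) × √0.012 = 0.013.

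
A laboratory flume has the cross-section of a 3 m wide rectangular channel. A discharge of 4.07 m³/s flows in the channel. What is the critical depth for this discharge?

y_c = 0.572 m

For a rectangular channel, critical depth y_c = (q²/g)^(1/3) where q = Q/b = 4.07/3 = 1.357 m²/s.
So y_c = (1.357²/9.81)^(1/3) = 0.572 m.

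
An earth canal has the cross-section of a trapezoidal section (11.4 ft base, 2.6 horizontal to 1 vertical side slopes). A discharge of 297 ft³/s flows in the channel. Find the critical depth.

At critical depth, Q² T / (g A³) = 1, i.e. A³/T = Q²/g = 297²/32.2 = 2739.
Trying y = 2.64 ft: A³/T = 4461 — over.
Trying y = 1.91 ft: A³/T = 1432 — short.
Trying y = 2.3 ft: A³/T = 2734 — close enough.

y_c = 2.3 ft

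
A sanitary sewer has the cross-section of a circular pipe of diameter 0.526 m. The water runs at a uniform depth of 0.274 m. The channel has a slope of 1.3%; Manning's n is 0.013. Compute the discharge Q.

For a circular section of diameter D = 0.526 m at depth y = 0.274 m, the central angle is θ = 2 arccos(1 − 2y/D) = 3.225 rad. Then A = (D²/8)(θ − sin θ) = 0.1144 m² and P = Dθ/2 = 0.8482 m.
Hydraulic radius R = A/P = 0.1144/0.8482 = 0.1349 m.
Manning's equation: Q = (1/n) A R^(2/3) S^(1/2) = (1/0.013) × 0.1144 × 0.1349^(2/3) × 0.013^(1/2) = 0.264 m³/s.

Q = 0.264 m³/s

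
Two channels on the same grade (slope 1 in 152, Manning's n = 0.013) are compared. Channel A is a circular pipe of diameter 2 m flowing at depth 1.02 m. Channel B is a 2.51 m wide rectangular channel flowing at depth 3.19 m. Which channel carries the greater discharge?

Channel A: For a circular section of diameter D = 2 m at depth y = 1.02 m, the central angle is θ = 2 arccos(1 − 2y/D) = 3.182 rad. Then A = (D²/8)(θ − sin θ) = 1.611 m² and P = Dθ/2 = 3.182 m. Hydraulic radius R = A/P = 1.611/3.182 = 0.5063 m. Q_A = (1/0.013)·1.611·0.5063^(2/3)·√0.006579 = 6.384 m³/s.
Channel B: Flow area A = b·y = 2.51 × 3.19 = 8.007 m². Wetted perimeter P = b + 2y = 2.51 + 2×3.19 = 8.89 m. Hydraulic radius R = A/P = 8.007/8.89 = 0.9007 m. Q_B = (1/0.013)·8.007·0.9007^(2/3)·√0.006579 = 46.59 m³/s.
Q_A = 6.384 m³/s vs Q_B = 46.59 m³/s, so channel B carries more.

channel B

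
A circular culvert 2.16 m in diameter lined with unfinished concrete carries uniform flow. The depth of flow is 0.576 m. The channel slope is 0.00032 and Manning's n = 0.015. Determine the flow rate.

Q = 0.451 m³/s

For a circular section of diameter D = 2.16 m at depth y = 0.576 m, the central angle is θ = 2 arccos(1 − 2y/D) = 2.171 rad. Then A = (D²/8)(θ − sin θ) = 0.7845 m² and P = Dθ/2 = 2.344 m.
Hydraulic radius R = A/P = 0.7845/2.344 = 0.3346 m.
Manning's equation: Q = (1/n) A R^(2/3) S^(1/2) = (1/0.015) × 0.7845 × 0.3346^(2/3) × 0.00032^(1/2) = 0.451 m³/s.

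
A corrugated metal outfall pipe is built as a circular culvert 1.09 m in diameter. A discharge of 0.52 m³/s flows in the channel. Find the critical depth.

y_c = 0.397 m

At critical depth, Q² T / (g A³) = 1, i.e. A³/T = Q²/g = 0.52²/9.81 = 0.02756.
Trying y = 0.27 m: A³/T = 0.006205 — too small.
Trying y = 0.465 m: A³/T = 0.05076 — too large.
Trying y = 0.397 m: A³/T = 0.02765 — ≈ 0.02756.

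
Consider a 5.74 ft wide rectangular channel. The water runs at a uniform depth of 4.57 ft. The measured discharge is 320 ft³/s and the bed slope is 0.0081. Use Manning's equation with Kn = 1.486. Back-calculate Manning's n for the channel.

n = 0.016

Flow area A = b·y = 5.74 × 4.57 = 26.23 ft². Wetted perimeter P = b + 2y = 5.74 + 2×4.57 = 14.88 ft.
Hydraulic radius R = A/P = 26.23/14.88 = 1.763 ft.
Rearranging Manning's equation: n = (1.486/Q) A R^(2/3) S^(1/2) = (1.486/320) × 26.23 × 1.763^(2/3) × √0.0081 = 0.016.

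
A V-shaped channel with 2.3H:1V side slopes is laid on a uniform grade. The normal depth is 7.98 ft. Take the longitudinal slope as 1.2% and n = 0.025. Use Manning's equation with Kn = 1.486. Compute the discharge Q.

For a triangular section with side slope z = 2.3: A = zy² = 2.3×7.98² = 146.5 ft²; P = 2y√(1+z²) = 2×7.98×2.508 = 40.03 ft.
Hydraulic radius R = A/P = 146.5/40.03 = 3.659 ft.
Manning's equation: Q = (1.486/n) A R^(2/3) S^(1/2) = (1.486/0.025) × 146.5 × 3.659^(2/3) × 0.012^(1/2) = 2260 ft³/s.

Q = 2260 ft³/s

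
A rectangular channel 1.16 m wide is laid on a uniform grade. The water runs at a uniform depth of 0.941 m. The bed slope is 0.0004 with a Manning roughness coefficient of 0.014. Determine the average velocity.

V = 0.721 m/s

Flow area A = b·y = 1.16 × 0.941 = 1.092 m². Wetted perimeter P = b + 2y = 1.16 + 2×0.941 = 3.042 m.
Hydraulic radius R = A/P = 1.092/3.042 = 0.3588 m.
From Manning's equation, V = (1/n) R^(2/3) S^(1/2) = (1/0.014) × 0.3588^(2/3) × 0.0004^(1/2) = 0.721 m/s.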